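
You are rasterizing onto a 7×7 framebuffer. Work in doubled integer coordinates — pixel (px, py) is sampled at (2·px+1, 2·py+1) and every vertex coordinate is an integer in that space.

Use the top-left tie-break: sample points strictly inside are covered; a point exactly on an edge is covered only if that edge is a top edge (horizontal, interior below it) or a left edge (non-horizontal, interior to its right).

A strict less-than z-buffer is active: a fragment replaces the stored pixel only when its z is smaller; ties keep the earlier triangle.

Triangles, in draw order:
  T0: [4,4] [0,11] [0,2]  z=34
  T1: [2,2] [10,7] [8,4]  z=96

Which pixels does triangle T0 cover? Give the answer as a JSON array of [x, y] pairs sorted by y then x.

T0:
  2·area = 36
  edge (4, 4)→(0, 11): d=(-4,7) right/bottom  bias=-1
  edge (0, 11)→(0, 2): d=(0,-9) top-left  bias=+0
  edge (0, 2)→(4, 4): d=(4,2) right/bottom  bias=-1
    (0,1)@(1, 3): e=[25,9,2] → #
    (1,1)@(3, 3): e=[11,27,-2] → ·
    (0,2)@(1, 5): e=[17,9,10] → #
    (1,2)@(3, 5): e=[3,27,6] → #
    (2,2)@(5, 5): e=[-11,45,2] → ·
    (0,3)@(1, 7): e=[9,9,18] → #
    (1,3)@(3, 7): e=[-5,27,14] → ·
    (0,4)@(1, 9): e=[1,9,26] → #
    (1,4)@(3, 9): e=[-13,27,22] → ·
    (0,5)@(1, 11): e=[-7,9,34] → ·
  covered (5 px):
    · · · · · · ·
    # · · · · · ·
    # # · · · · ·
    # · · · · · ·
    # · · · · · ·
    · · · · · · ·
    · · · · · · ·
T1:
  2·area = 14  (B↔C swapped to make it positive)
  edge (2, 2)→(8, 4): d=(6,2) right/bottom  bias=-1
  edge (8, 4)→(10, 7): d=(2,3) right/bottom  bias=-1
  edge (10, 7)→(2, 2): d=(-8,-5) top-left  bias=+0
    (2,1)@(5, 3): e=[0,7,7] → ·  [on edge]
    (3,2)@(7, 5): e=[8,5,1] → #
    (4,2)@(9, 5): e=[4,-1,11] → ·
    (5,2)@(11, 5): e=[0,-7,21] → ·  [on edge]
    (3,3)@(7, 7): e=[20,9,-15] → ·
  covered (1 px):
    · · · · · · ·
    · · · · · · ·
    · · · # · · ·
    · · · · · · ·
    · · · · · · ·
    · · · · · · ·
    · · · · · · ·

Answer: [[0,1],[0,2],[1,2],[0,3],[0,4]]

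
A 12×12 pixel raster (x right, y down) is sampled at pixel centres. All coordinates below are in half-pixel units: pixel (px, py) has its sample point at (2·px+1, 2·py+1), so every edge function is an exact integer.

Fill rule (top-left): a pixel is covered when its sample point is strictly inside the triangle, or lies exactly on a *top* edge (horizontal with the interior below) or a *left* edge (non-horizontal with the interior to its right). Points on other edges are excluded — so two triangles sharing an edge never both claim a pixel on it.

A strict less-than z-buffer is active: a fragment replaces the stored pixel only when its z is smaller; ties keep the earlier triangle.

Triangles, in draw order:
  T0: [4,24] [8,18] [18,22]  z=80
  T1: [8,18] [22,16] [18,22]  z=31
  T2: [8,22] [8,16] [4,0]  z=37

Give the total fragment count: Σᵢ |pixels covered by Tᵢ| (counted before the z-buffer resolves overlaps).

T0:
  2·area = 76
  edge (4, 24)→(8, 18): d=(4,-6) top-left  bias=+0
  edge (8, 18)→(18, 22): d=(10,4) right/bottom  bias=-1
  edge (18, 22)→(4, 24): d=(-14,2) right/bottom  bias=-1
    (4,9)@(9, 19): e=[10,6,60] → █
    (5,9)@(11, 19): e=[22,-2,56] → ·
    (3,10)@(7, 21): e=[6,34,36] → █
    (5,10)@(11, 21): e=[30,18,28] → █
    (6,10)@(13, 21): e=[42,10,24] → █
    (7,10)@(15, 21): e=[54,2,20] → █
    (8,10)@(17, 21): e=[66,-6,16] → ·
    (2,11)@(5, 23): e=[2,62,12] → █
    (5,11)@(11, 23): e=[38,38,0] → ·  [on edge]
    (6,11)@(13, 23): e=[50,30,-4] → ·
    (7,11)@(15, 23): e=[62,22,-8] → ·
  covered (9 px):
    · · · · · · · · · · · ·
    · · · · · · · · · · · ·
    · · · · · · · · · · · ·
    · · · · · · · · · · · ·
    · · · · · · · · · · · ·
    · · · · · · · · · · · ·
    · · · · · · · · · · · ·
    · · · · · · · · · · · ·
    · · · · · · · · · · · ·
    · · · · █ · · · · · · ·
    · · · █ █ █ █ █ · · · ·
    · · █ █ █ · · · · · · ·
T1:
  2·area = 76
  edge (8, 18)→(22, 16): d=(14,-2) top-left  bias=+0
  edge (22, 16)→(18, 22): d=(-4,6) right/bottom  bias=-1
  edge (18, 22)→(8, 18): d=(-10,-4) top-left  bias=+0
    (7,8)@(15, 17): e=[0,38,38] → █  [on edge]
    (8,8)@(17, 17): e=[4,26,46] → █
    (9,8)@(19, 17): e=[8,14,54] → █
    (10,8)@(21, 17): e=[12,2,62] → █
    (11,8)@(23, 17): e=[16,-10,70] → ·
    (0,9)@(1, 19): e=[0,114,-38] → ·  [on edge]
    (5,9)@(11, 19): e=[20,54,2] → █
    (6,9)@(13, 19): e=[24,42,10] → █
    (10,9)@(21, 19): e=[40,-6,42] → ·
    (5,10)@(11, 21): e=[48,46,-18] → ·
    (6,10)@(13, 21): e=[52,34,-10] → ·
    (7,10)@(15, 21): e=[56,22,-2] → ·
  covered (10 px):
    · · · · · · · · · · · ·
    · · · · · · · · · · · ·
    · · · · · · · · · · · ·
    · · · · · · · · · · · ·
    · · · · · · · · · · · ·
    · · · · · · · · · · · ·
    · · · · · · · · · · · ·
    · · · · · · · · · · · ·
    · · · · · · · █ █ █ █ ·
    · · · · · █ █ █ █ █ · ·
    · · · · · · · · █ · · ·
    · · · · · · · · · · · ·
T2:
  2·area = 24  (B↔C swapped to make it positive)
  edge (8, 22)→(4, 0): d=(-4,-22) top-left  bias=+0
  edge (4, 0)→(8, 16): d=(4,16) right/bottom  bias=-1
  edge (8, 16)→(8, 22): d=(0,6) right/bottom  bias=-1
    (2,2)@(5, 5): e=[2,4,18] → █
    (3,2)@(7, 5): e=[46,-28,6] → ·
    (2,3)@(5, 7): e=[-6,12,18] → ·
    (3,6)@(7, 13): e=[14,4,6] → █
    (4,6)@(9, 13): e=[58,-28,-6] → ·
    (3,7)@(7, 15): e=[6,12,6] → █
    (4,7)@(9, 15): e=[50,-20,-6] → ·
    (3,8)@(7, 17): e=[-2,20,6] → ·
  covered (3 px):
    · · · · · · · · · · · ·
    · · · · · · · · · · · ·
    · · █ · · · · · · · · ·
    · · · · · · · · · · · ·
    · · · · · · · · · · · ·
    · · · · · · · · · · · ·
    · · · █ · · · · · · · ·
    · · · █ · · · · · · · ·
    · · · · · · · · · · · ·
    · · · · · · · · · · · ·
    · · · · · · · · · · · ·
    · · · · · · · · · · · ·

Final: 22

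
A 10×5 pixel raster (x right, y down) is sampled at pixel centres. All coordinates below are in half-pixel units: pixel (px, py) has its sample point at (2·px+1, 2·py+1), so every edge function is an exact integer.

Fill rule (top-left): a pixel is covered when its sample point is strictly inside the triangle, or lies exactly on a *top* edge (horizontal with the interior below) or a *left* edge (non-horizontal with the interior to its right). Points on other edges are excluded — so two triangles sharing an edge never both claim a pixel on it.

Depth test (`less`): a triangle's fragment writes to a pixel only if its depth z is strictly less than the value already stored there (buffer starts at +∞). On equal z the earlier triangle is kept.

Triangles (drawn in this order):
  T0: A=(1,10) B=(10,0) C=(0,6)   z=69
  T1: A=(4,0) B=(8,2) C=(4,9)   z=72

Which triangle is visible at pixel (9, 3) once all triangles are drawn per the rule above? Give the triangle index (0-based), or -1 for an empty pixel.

T0:
  2·area = 46  (B↔C swapped to make it positive)
  edge (1, 10)→(0, 6): d=(-1,-4) top-left  bias=+0
  edge (0, 6)→(10, 0): d=(10,-6) top-left  bias=+0
  edge (10, 0)→(1, 10): d=(-9,10) right/bottom  bias=-1
    (4,0)@(9, 1): e=[41,4,1] → #
    (5,0)@(11, 1): e=[49,16,-19] → ·
    (2,1)@(5, 3): e=[23,0,23] → #  [on edge]
    (3,1)@(7, 3): e=[31,12,3] → #
    (4,1)@(9, 3): e=[39,24,-17] → ·
    (1,2)@(3, 5): e=[13,8,25] → #
    (3,2)@(7, 5): e=[29,32,-15] → ·
    (0,3)@(1, 7): e=[3,16,27] → #
    (2,3)@(5, 7): e=[19,40,-13] → ·
    (0,4)@(1, 9): e=[1,36,9] → #
    (1,4)@(3, 9): e=[9,48,-11] → ·
  covered (8 px):
    · · · · # · · · · ·
    · · # # · · · · · ·
    · # # · · · · · · ·
    # # · · · · · · · ·
    # · · · · · · · · ·
T1:
  2·area = 36
  edge (4, 0)→(8, 2): d=(4,2) right/bottom  bias=-1
  edge (8, 2)→(4, 9): d=(-4,7) right/bottom  bias=-1
  edge (4, 9)→(4, 0): d=(0,-9) top-left  bias=+0
    (2,0)@(5, 1): e=[2,25,9] → #
    (3,0)@(7, 1): e=[-2,11,27] → ·
    (2,1)@(5, 3): e=[10,17,9] → #
    (3,1)@(7, 3): e=[6,3,27] → #
    (4,1)@(9, 3): e=[2,-11,45] → ·
    (2,2)@(5, 5): e=[18,9,9] → #
    (3,2)@(7, 5): e=[14,-5,27] → ·
    (2,3)@(5, 7): e=[26,1,9] → #
    (3,3)@(7, 7): e=[22,-13,27] → ·
    (2,4)@(5, 9): e=[34,-7,9] → ·
  covered (5 px):
    · · # · · · · · · ·
    · · # # · · · · · ·
    · · # · · · · · · ·
    · · # · · · · · · ·
    · · · · · · · · · ·

Z-buffer (winner per pixel, '.' = empty):
  . . 1 . 0 . . . . .
  . . 0 0 . . . . . .
  . 0 0 . . . . . . .
  0 0 1 . . . . . . .
  0 . . . . . . . . .

Final: -1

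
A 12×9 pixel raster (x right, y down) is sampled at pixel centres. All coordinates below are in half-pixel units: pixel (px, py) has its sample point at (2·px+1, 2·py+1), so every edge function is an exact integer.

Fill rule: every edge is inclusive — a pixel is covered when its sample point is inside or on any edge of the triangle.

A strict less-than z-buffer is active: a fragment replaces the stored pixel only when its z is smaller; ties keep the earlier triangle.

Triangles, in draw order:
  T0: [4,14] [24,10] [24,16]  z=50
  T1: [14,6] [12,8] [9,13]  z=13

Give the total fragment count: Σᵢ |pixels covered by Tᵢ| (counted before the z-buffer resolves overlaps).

T0:
  2·area = 120
  edge (4, 14)→(24, 10): d=(20,-4) inclusive
  edge (24, 10)→(24, 16): d=(0,6) inclusive
  edge (24, 16)→(4, 14): d=(-20,-2) inclusive
    (9,5)@(19, 11): e=[0,30,90] → █  [on edge]
    (10,5)@(21, 11): e=[8,18,94] → █
    (11,5)@(23, 11): e=[16,6,98] → █
    (4,6)@(9, 13): e=[0,90,30] → █  [on edge]
    (5,6)@(11, 13): e=[8,78,34] → █
    (6,6)@(13, 13): e=[16,66,38] → █
    (7,6)@(15, 13): e=[24,54,42] → █
    (8,6)@(17, 13): e=[32,42,46] → █
    (4,7)@(9, 15): e=[40,90,-10] → ·
    (5,7)@(11, 15): e=[48,78,-6] → ·
    (6,7)@(13, 15): e=[56,66,-2] → ·
    (7,7)@(15, 15): e=[64,54,2] → █
  covered (16 px):
    · · · · · · · · · · · ·
    · · · · · · · · · · · ·
    · · · · · · · · · · · ·
    · · · · · · · · · · · ·
    · · · · · · · · · · · ·
    · · · · · · · · · █ █ █
    · · · · █ █ █ █ █ █ █ █
    · · · · · · · █ █ █ █ █
    · · · · · · · · · · · ·
T1:
  2·area = 4  (B↔C swapped to make it positive)
  edge (14, 6)→(9, 13): d=(-5,7) inclusive
  edge (9, 13)→(12, 8): d=(3,-5) inclusive
  edge (12, 8)→(14, 6): d=(2,-2) inclusive
    (9,0)@(19, 1): e=[-10,14,0] → ·  [on edge]
    (7,1)@(15, 3): e=[8,0,-4] → ·  [on edge]
    (8,1)@(17, 3): e=[-6,10,0] → ·  [on edge]
    (7,2)@(15, 5): e=[-2,6,0] → ·  [on edge]
    (6,3)@(13, 7): e=[2,2,0] → █  [on edge]
    (7,3)@(15, 7): e=[-12,12,4] → ·
    (5,4)@(11, 9): e=[6,-2,0] → ·  [on edge]
    (6,4)@(13, 9): e=[-8,8,4] → ·
    (4,5)@(9, 11): e=[10,-6,0] → ·  [on edge]
    (3,6)@(7, 13): e=[14,-10,0] → ·  [on edge]
    (4,6)@(9, 13): e=[0,0,4] → █  [on edge]
    (5,6)@(11, 13): e=[-14,10,8] → ·
    (2,7)@(5, 15): e=[18,-14,0] → ·  [on edge]
    (1,8)@(3, 17): e=[22,-18,0] → ·  [on edge]
  covered (2 px):
    · · · · · · · · · · · ·
    · · · · · · · · · · · ·
    · · · · · · · · · · · ·
    · · · · · · █ · · · · ·
    · · · · · · · · · · · ·
    · · · · · · · · · · · ·
    · · · · █ · · · · · · ·
    · · · · · · · · · · · ·
    · · · · · · · · · · · ·

Final: 18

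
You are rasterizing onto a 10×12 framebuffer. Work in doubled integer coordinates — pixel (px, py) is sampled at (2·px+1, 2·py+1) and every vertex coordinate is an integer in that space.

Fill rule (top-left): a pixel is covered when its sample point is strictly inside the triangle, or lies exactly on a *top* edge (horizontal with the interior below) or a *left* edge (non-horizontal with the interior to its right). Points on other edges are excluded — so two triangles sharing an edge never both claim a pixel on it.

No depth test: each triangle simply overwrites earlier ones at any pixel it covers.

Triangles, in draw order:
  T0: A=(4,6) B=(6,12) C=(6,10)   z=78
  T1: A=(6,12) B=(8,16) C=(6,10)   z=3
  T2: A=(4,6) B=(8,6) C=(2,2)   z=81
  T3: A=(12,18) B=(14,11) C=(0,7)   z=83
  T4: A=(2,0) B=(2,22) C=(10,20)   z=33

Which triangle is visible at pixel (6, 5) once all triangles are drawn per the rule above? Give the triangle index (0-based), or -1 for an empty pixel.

T0:
  2·area = 4  (B↔C swapped to make it positive)
  edge (4, 6)→(6, 10): d=(2,4) right/bottom  bias=-1
  edge (6, 10)→(6, 12): d=(0,2) right/bottom  bias=-1
  edge (6, 12)→(4, 6): d=(-2,-6) top-left  bias=+0
    (1,1)@(3, 3): e=[-2,6,0] → ·  [on edge]
    (2,4)@(5, 9): e=[2,2,0] → #  [on edge]
    (3,4)@(7, 9): e=[-6,-2,12] → ·
    (2,5)@(5, 11): e=[6,2,-4] → ·
    (3,7)@(7, 15): e=[6,-2,0] → ·  [on edge]
    (4,10)@(9, 21): e=[10,-6,0] → ·  [on edge]
  covered (1 px):
    · · · · · · · · · ·
    · · · · · · · · · ·
    · · · · · · · · · ·
    · · · · · · · · · ·
    · · # · · · · · · ·
    · · · · · · · · · ·
    · · · · · · · · · ·
    · · · · · · · · · ·
    · · · · · · · · · ·
    · · · · · · · · · ·
    · · · · · · · · · ·
    · · · · · · · · · ·
T1:
  2·area = 4  (B↔C swapped to make it positive)
  edge (6, 12)→(6, 10): d=(0,-2) top-left  bias=+0
  edge (6, 10)→(8, 16): d=(2,6) right/bottom  bias=-1
  edge (8, 16)→(6, 12): d=(-2,-4) top-left  bias=+0
    (1,0)@(3, 1): e=[-6,0,10] → ·  [on edge]
    (2,3)@(5, 7): e=[-2,0,6] → ·  [on edge]
    (3,6)@(7, 13): e=[2,0,2] → ·  [on edge]
    (4,9)@(9, 19): e=[6,0,-2] → ·  [on edge]
  covered (0 px):
    · · · · · · · · · ·
    · · · · · · · · · ·
    · · · · · · · · · ·
    · · · · · · · · · ·
    · · · · · · · · · ·
    · · · · · · · · · ·
    · · · · · · · · · ·
    · · · · · · · · · ·
    · · · · · · · · · ·
    · · · · · · · · · ·
    · · · · · · · · · ·
    · · · · · · · · · ·
T2:
  2·area = 16  (B↔C swapped to make it positive)
  edge (4, 6)→(2, 2): d=(-2,-4) top-left  bias=+0
  edge (2, 2)→(8, 6): d=(6,4) right/bottom  bias=-1
  edge (8, 6)→(4, 6): d=(-4,0) right/bottom  bias=-1
    (1,1)@(3, 3): e=[2,2,12] → #
    (2,1)@(5, 3): e=[10,-6,12] → ·
    (1,2)@(3, 5): e=[-2,14,4] → ·
    (2,2)@(5, 5): e=[6,6,4] → #
    (3,2)@(7, 5): e=[14,-2,4] → ·
    (2,3)@(5, 7): e=[2,18,-4] → ·
  covered (2 px):
    · · · · · · · · · ·
    · # · · · · · · · ·
    · · # · · · · · · ·
    · · · · · · · · · ·
    · · · · · · · · · ·
    · · · · · · · · · ·
    · · · · · · · · · ·
    · · · · · · · · · ·
    · · · · · · · · · ·
    · · · · · · · · · ·
    · · · · · · · · · ·
    · · · · · · · · · ·
T3:
  2·area = 106  (B↔C swapped to make it positive)
  edge (12, 18)→(0, 7): d=(-12,-11) top-left  bias=+0
  edge (0, 7)→(14, 11): d=(14,4) right/bottom  bias=-1
  edge (14, 11)→(12, 18): d=(-2,7) right/bottom  bias=-1
    (1,4)@(3, 9): e=[9,16,81] → #
    (2,4)@(5, 9): e=[31,8,67] → #
    (3,4)@(7, 9): e=[53,0,53] → ·  [on edge]
    (1,5)@(3, 11): e=[-15,44,77] → ·
    (2,5)@(5, 11): e=[7,36,63] → #
    (3,5)@(7, 11): e=[29,28,49] → #
    (4,5)@(9, 11): e=[51,20,35] → #
    (5,5)@(11, 11): e=[73,12,21] → #
    (6,5)@(13, 11): e=[95,4,7] → #
    (7,5)@(15, 11): e=[117,-4,-7] → ·
    (2,6)@(5, 13): e=[-17,64,59] → ·
    (3,6)@(7, 13): e=[5,56,45] → #
  covered (14 px):
    · · · · · · · · · ·
    · · · · · · · · · ·
    · · · · · · · · · ·
    · · · · · · · · · ·
    · # # · · · · · · ·
    · · # # # # # · · ·
    · · · # # # # · · ·
    · · · · # # · · · ·
    · · · · · # · · · ·
    · · · · · · · · · ·
    · · · · · · · · · ·
    · · · · · · · · · ·
T4:
  2·area = 176  (B↔C swapped to make it positive)
  edge (2, 0)→(10, 20): d=(8,20) right/bottom  bias=-1
  edge (10, 20)→(2, 22): d=(-8,2) right/bottom  bias=-1
  edge (2, 22)→(2, 0): d=(0,-22) top-left  bias=+0
    (1,1)@(3, 3): e=[4,150,22] → #
    (2,1)@(5, 3): e=[-36,146,66] → ·
    (1,2)@(3, 5): e=[20,134,22] → #
    (2,2)@(5, 5): e=[-20,130,66] → ·
    (1,3)@(3, 7): e=[36,118,22] → #
    (2,3)@(5, 7): e=[-4,114,66] → ·
    (1,4)@(3, 9): e=[52,102,22] → #
    (2,4)@(5, 9): e=[12,98,66] → #
    (3,4)@(7, 9): e=[-28,94,110] → ·
    (1,5)@(3, 11): e=[68,86,22] → #
    (3,5)@(7, 11): e=[-12,78,110] → ·
    (1,6)@(3, 13): e=[84,70,22] → #
  covered (22 px):
    · · · · · · · · · ·
    · # · · · · · · · ·
    · # · · · · · · · ·
    · # · · · · · · · ·
    · # # · · · · · · ·
    · # # · · · · · · ·
    · # # # · · · · · ·
    · # # # · · · · · ·
    · # # # · · · · · ·
    · # # # # · · · · ·
    · # # · · · · · · ·
    · · · · · · · · · ·

Z-buffer (winner per pixel, '.' = empty):
  . . . . . . . . . .
  . 4 . . . . . . . .
  . 4 2 . . . . . . .
  . 4 . . . . . . . .
  . 4 4 . . . . . . .
  . 4 4 3 3 3 3 . . .
  . 4 4 4 3 3 3 . . .
  . 4 4 4 3 3 . . . .
  . 4 4 4 . 3 . . . .
  . 4 4 4 4 . . . . .
  . 4 4 . . . . . . .
  . . . . . . . . . .

Answer: 3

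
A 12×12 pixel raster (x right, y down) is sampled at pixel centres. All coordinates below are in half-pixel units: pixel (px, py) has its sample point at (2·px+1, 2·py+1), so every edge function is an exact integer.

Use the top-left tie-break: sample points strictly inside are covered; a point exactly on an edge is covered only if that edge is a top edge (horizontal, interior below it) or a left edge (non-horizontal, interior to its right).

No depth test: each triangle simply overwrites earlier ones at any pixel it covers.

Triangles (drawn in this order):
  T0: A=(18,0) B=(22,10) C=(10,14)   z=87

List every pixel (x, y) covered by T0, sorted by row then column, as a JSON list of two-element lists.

T0:
  2·area = 136
  edge (18, 0)→(22, 10): d=(4,10) right/bottom  bias=-1
  edge (22, 10)→(10, 14): d=(-12,4) right/bottom  bias=-1
  edge (10, 14)→(18, 0): d=(8,-14) top-left  bias=+0
    (8,1)@(17, 3): e=[22,104,10] → #
    (9,1)@(19, 3): e=[2,96,38] → #
    (10,1)@(21, 3): e=[-18,88,66] → ·
    (8,2)@(17, 5): e=[30,80,26] → #
    (10,2)@(21, 5): e=[-10,64,82] → ·
    (7,3)@(15, 7): e=[58,64,14] → #
    (10,3)@(21, 7): e=[-2,40,98] → ·
    (6,4)@(13, 9): e=[86,48,2] → #
    (10,4)@(21, 9): e=[6,16,114] → #
    (11,4)@(23, 9): e=[-14,8,142] → ·
    (6,5)@(13, 11): e=[94,24,18] → #
    (9,5)@(19, 11): e=[34,0,102] → ·  [on edge]
    (6,6)@(13, 13): e=[102,0,34] → ·  [on edge]
    (3,7)@(7, 15): e=[170,0,-34] → ·  [on edge]
    (0,8)@(1, 17): e=[238,0,-102] → ·  [on edge]
  covered (16 px):
    · · · · · · · · · · · ·
    · · · · · · · · # # · ·
    · · · · · · · · # # · ·
    · · · · · · · # # # · ·
    · · · · · · # # # # # ·
    · · · · · · # # # · · ·
    · · · · · # · · · · · ·
    · · · · · · · · · · · ·
    · · · · · · · · · · · ·
    · · · · · · · · · · · ·
    · · · · · · · · · · · ·
    · · · · · · · · · · · ·

Answer: [[8,1],[9,1],[8,2],[9,2],[7,3],[8,3],[9,3],[6,4],[7,4],[8,4],[9,4],[10,4],[6,5],[7,5],[8,5],[5,6]]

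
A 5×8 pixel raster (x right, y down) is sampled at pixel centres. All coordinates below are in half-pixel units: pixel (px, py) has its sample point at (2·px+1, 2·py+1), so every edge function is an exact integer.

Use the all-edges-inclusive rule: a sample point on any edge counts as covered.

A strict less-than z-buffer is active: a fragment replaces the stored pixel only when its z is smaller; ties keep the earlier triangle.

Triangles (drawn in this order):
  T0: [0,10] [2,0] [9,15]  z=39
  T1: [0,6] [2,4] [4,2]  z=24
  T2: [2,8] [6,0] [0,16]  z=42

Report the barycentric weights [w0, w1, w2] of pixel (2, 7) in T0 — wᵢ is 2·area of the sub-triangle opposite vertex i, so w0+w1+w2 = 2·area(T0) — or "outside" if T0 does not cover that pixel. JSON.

T0:
  2·area = 100
  edge (0, 10)→(2, 0): d=(2,-10) inclusive
  edge (2, 0)→(9, 15): d=(7,15) inclusive
  edge (9, 15)→(0, 10): d=(-9,-5) inclusive
    (1,1)@(3, 3): e=[16,6,78] → #
    (2,1)@(5, 3): e=[36,-24,88] → ·
    (0,2)@(1, 5): e=[0,50,50] → #  [on edge]
    (2,2)@(5, 5): e=[40,-10,70] → ·
    (0,3)@(1, 7): e=[4,64,32] → #
    (2,3)@(5, 7): e=[44,4,52] → #
    (3,3)@(7, 7): e=[64,-26,62] → ·
    (0,4)@(1, 9): e=[8,78,14] → #
    (3,4)@(7, 9): e=[68,-12,44] → ·
    (0,5)@(1, 11): e=[12,92,-4] → ·
    (1,5)@(3, 11): e=[32,62,6] → #
    (3,5)@(7, 11): e=[72,2,26] → #
    (4,7)@(9, 15): e=[100,0,0] → #  [on edge]
  covered (14 px):
    · · · · ·
    · # · · ·
    # # · · ·
    # # # · ·
    # # # · ·
    · # # # ·
    · · · # ·
    · · · · #
T1:
  degenerate (2·area = 0) — covers nothing
T2:
  2·area = 16
  edge (2, 8)→(6, 0): d=(4,-8) inclusive
  edge (6, 0)→(0, 16): d=(-6,16) inclusive
  edge (0, 16)→(2, 8): d=(2,-8) inclusive
    (1,3)@(3, 7): e=[4,6,6] → #
    (2,3)@(5, 7): e=[20,-26,22] → ·
    (1,4)@(3, 9): e=[12,-6,10] → ·
    (0,6)@(1, 13): e=[12,2,2] → #
    (1,6)@(3, 13): e=[28,-30,18] → ·
    (0,7)@(1, 15): e=[20,-10,6] → ·
  covered (2 px):
    · · · · ·
    · · · · ·
    · · · · ·
    · # · · ·
    · · · · ·
    · · · · ·
    # · · · ·
    · · · · ·

Answer: "outside"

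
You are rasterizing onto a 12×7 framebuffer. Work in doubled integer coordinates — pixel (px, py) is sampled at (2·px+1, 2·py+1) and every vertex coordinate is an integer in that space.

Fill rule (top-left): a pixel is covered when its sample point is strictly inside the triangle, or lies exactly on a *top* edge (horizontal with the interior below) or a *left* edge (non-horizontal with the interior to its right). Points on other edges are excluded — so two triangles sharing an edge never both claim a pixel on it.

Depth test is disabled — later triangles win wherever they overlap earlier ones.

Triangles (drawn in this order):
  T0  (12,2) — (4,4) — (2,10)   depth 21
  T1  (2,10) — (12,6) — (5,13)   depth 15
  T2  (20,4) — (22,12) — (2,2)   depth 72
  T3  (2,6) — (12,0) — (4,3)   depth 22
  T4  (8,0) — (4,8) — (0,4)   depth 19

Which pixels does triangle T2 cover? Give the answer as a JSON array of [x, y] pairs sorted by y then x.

T0:
  2·area = 44  (B↔C swapped to make it positive)
  edge (12, 2)→(2, 10): d=(-10,8) right/bottom  bias=-1
  edge (2, 10)→(4, 4): d=(2,-6) top-left  bias=+0
  edge (4, 4)→(12, 2): d=(8,-2) top-left  bias=+0
    (2,0)@(5, 1): e=[66,0,-22] → ·  [on edge]
    (4,1)@(9, 3): e=[14,28,2] → █
    (5,1)@(11, 3): e=[-2,40,6] → ·
    (2,2)@(5, 5): e=[26,8,10] → █
    (3,2)@(7, 5): e=[10,20,14] → █
    (4,2)@(9, 5): e=[-6,32,18] → ·
    (1,3)@(3, 7): e=[22,0,22] → █  [on edge]
    (3,3)@(7, 7): e=[-10,24,30] → ·
    (1,4)@(3, 9): e=[2,4,38] → █
    (2,4)@(5, 9): e=[-14,16,42] → ·
    (1,5)@(3, 11): e=[-18,8,54] → ·
    (0,6)@(1, 13): e=[-22,0,66] → ·  [on edge]
  covered (6 px):
    · · · · · · · · · · · ·
    · · · · █ · · · · · · ·
    · · █ █ · · · · · · · ·
    · █ █ · · · · · · · · ·
    · █ · · · · · · · · · ·
    · · · · · · · · · · · ·
    · · · · · · · · · · · ·
T1:
  2·area = 42
  edge (2, 10)→(12, 6): d=(10,-4) top-left  bias=+0
  edge (12, 6)→(5, 13): d=(-7,7) right/bottom  bias=-1
  edge (5, 13)→(2, 10): d=(-3,-3) top-left  bias=+0
    (8,0)@(17, 1): e=[-30,0,72] → ·  [on edge]
    (7,1)@(15, 3): e=[-18,0,60] → ·  [on edge]
    (6,2)@(13, 5): e=[-6,0,48] → ·  [on edge]
    (5,3)@(11, 7): e=[6,0,36] → ·  [on edge]
    (0,4)@(1, 9): e=[-14,56,0] → ·  [on edge]
    (2,4)@(5, 9): e=[2,28,12] → █
    (3,4)@(7, 9): e=[10,14,18] → █
    (4,4)@(9, 9): e=[18,0,24] → ·  [on edge]
    (1,5)@(3, 11): e=[14,28,0] → █  [on edge]
    (3,5)@(7, 11): e=[30,0,12] → ·  [on edge]
    (1,6)@(3, 13): e=[34,14,-6] → ·
    (2,6)@(5, 13): e=[42,0,0] → ·  [on edge]
  covered (4 px):
    · · · · · · · · · · · ·
    · · · · · · · · · · · ·
    · · · · · · · · · · · ·
    · · · · · · · · · · · ·
    · · █ █ · · · · · · · ·
    · █ █ · · · · · · · · ·
    · · · · · · · · · · · ·
T2:
  2·area = 140
  edge (20, 4)→(22, 12): d=(2,8) right/bottom  bias=-1
  edge (22, 12)→(2, 2): d=(-20,-10) top-left  bias=+0
  edge (2, 2)→(20, 4): d=(18,2) right/bottom  bias=-1
    (2,1)@(5, 3): e=[118,10,12] → █
    (3,1)@(7, 3): e=[102,30,8] → █
    (4,1)@(9, 3): e=[86,50,4] → █
    (5,1)@(11, 3): e=[70,70,0] → ·  [on edge]
    (2,2)@(5, 5): e=[122,-30,48] → ·
    (3,2)@(7, 5): e=[106,-10,44] → ·
    (4,2)@(9, 5): e=[90,10,40] → █
    (5,2)@(11, 5): e=[74,30,36] → █
    (6,2)@(13, 5): e=[58,50,32] → █
    (7,2)@(15, 5): e=[42,70,28] → █
    (8,2)@(17, 5): e=[26,90,24] → █
    (9,2)@(19, 5): e=[10,110,20] → █
  covered (17 px):
    · · · · · · · · · · · ·
    · · █ █ █ · · · · · · ·
    · · · · █ █ █ █ █ █ · ·
    · · · · · · █ █ █ █ · ·
    · · · · · · · · █ █ █ ·
    · · · · · · · · · · █ ·
    · · · · · · · · · · · ·
T3:
  2·area = 18  (B↔C swapped to make it positive)
  edge (2, 6)→(4, 3): d=(2,-3) top-left  bias=+0
  edge (4, 3)→(12, 0): d=(8,-3) top-left  bias=+0
  edge (12, 0)→(2, 6): d=(-10,6) right/bottom  bias=-1
    (2,1)@(5, 3): e=[3,3,12] → █
    (3,1)@(7, 3): e=[9,9,0] → ·  [on edge]
    (1,2)@(3, 5): e=[1,13,4] → █
    (2,2)@(5, 5): e=[7,19,-8] → ·
    (1,3)@(3, 7): e=[5,29,-16] → ·
  covered (2 px):
    · · · · · · · · · · · ·
    · · █ · · · · · · · · ·
    · █ · · · · · · · · · ·
    · · · · · · · · · · · ·
    · · · · · · · · · · · ·
    · · · · · · · · · · · ·
    · · · · · · · · · · · ·
T4:
  2·area = 48
  edge (8, 0)→(4, 8): d=(-4,8) right/bottom  bias=-1
  edge (4, 8)→(0, 4): d=(-4,-4) top-left  bias=+0
  edge (0, 4)→(8, 0): d=(8,-4) top-left  bias=+0
    (3,0)@(7, 1): e=[4,40,4] → █
    (4,0)@(9, 1): e=[-12,48,12] → ·
    (1,1)@(3, 3): e=[28,16,4] → █
    (2,1)@(5, 3): e=[12,24,12] → █
    (3,1)@(7, 3): e=[-4,32,20] → ·
    (0,2)@(1, 5): e=[36,0,12] → █  [on edge]
    (3,2)@(7, 5): e=[-12,24,36] → ·
    (0,3)@(1, 7): e=[28,-8,28] → ·
    (1,3)@(3, 7): e=[12,0,36] → █  [on edge]
    (2,3)@(5, 7): e=[-4,8,44] → ·
    (1,4)@(3, 9): e=[4,-8,52] → ·
    (2,4)@(5, 9): e=[-12,0,60] → ·  [on edge]
    (3,5)@(7, 11): e=[-36,0,84] → ·  [on edge]
    (4,6)@(9, 13): e=[-60,0,108] → ·  [on edge]
  covered (7 px):
    · · · █ · · · · · · · ·
    · █ █ · · · · · · · · ·
    █ █ █ · · · · · · · · ·
    · █ · · · · · · · · · ·
    · · · · · · · · · · · ·
    · · · · · · · · · · · ·
    · · · · · · · · · · · ·

Answer: [[2,1],[3,1],[4,1],[4,2],[5,2],[6,2],[7,2],[8,2],[9,2],[6,3],[7,3],[8,3],[9,3],[8,4],[9,4],[10,4],[10,5]]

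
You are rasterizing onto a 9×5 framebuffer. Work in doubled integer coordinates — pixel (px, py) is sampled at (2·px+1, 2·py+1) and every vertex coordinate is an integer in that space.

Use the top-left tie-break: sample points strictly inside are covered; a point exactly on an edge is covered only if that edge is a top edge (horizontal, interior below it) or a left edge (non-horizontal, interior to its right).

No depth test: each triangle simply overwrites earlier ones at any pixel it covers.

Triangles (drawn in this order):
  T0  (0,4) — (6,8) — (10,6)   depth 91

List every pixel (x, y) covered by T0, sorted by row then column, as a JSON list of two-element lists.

T0:
  2·area = 28  (B↔C swapped to make it positive)
  edge (0, 4)→(10, 6): d=(10,2) right/bottom  bias=-1
  edge (10, 6)→(6, 8): d=(-4,2) right/bottom  bias=-1
  edge (6, 8)→(0, 4): d=(-6,-4) top-left  bias=+0
    (1,2)@(3, 5): e=[4,18,6] → █
    (2,2)@(5, 5): e=[0,14,14] → ·  [on edge]
    (1,3)@(3, 7): e=[24,10,-6] → ·
    (2,3)@(5, 7): e=[20,6,2] → █
    (3,3)@(7, 7): e=[16,2,10] → █
    (4,3)@(9, 7): e=[12,-2,18] → ·
    (7,3)@(15, 7): e=[0,-14,42] → ·  [on edge]
    (2,4)@(5, 9): e=[40,-2,-10] → ·
    (3,4)@(7, 9): e=[36,-6,-2] → ·
  covered (3 px):
    · · · · · · · · ·
    · · · · · · · · ·
    · █ · · · · · · ·
    · · █ █ · · · · ·
    · · · · · · · · ·

Result: [[1,2],[2,3],[3,3]]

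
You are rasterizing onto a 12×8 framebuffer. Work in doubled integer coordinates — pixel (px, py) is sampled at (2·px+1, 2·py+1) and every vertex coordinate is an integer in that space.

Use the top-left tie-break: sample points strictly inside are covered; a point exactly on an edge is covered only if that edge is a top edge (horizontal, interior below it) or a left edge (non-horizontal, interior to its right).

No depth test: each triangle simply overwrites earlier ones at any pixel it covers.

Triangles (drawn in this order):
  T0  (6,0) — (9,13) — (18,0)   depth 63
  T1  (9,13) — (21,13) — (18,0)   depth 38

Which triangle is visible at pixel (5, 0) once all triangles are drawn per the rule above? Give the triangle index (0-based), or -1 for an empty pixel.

T0:
  2·area = 156  (B↔C swapped to make it positive)
  edge (6, 0)→(18, 0): d=(12,0) top-left  bias=+0
  edge (18, 0)→(9, 13): d=(-9,13) right/bottom  bias=-1
  edge (9, 13)→(6, 0): d=(-3,-13) top-left  bias=+0
    (3,0)@(7, 1): e=[12,134,10] → #
    (4,0)@(9, 1): e=[12,108,36] → #
    (5,0)@(11, 1): e=[12,82,62] → #
    (6,0)@(13, 1): e=[12,56,88] → #
    (7,0)@(15, 1): e=[12,30,114] → #
    (8,0)@(17, 1): e=[12,4,140] → #
    (9,0)@(19, 1): e=[12,-22,166] → ·
    (3,1)@(7, 3): e=[36,116,4] → #
    (8,1)@(17, 3): e=[36,-14,134] → ·
    (3,2)@(7, 5): e=[60,98,-2] → ·
    (4,2)@(9, 5): e=[60,72,24] → #
    (7,2)@(15, 5): e=[60,-6,102] → ·
    (4,6)@(9, 13): e=[156,0,0] → ·  [on edge]
  covered (20 px):
    · · · # # # # # # · · ·
    · · · # # # # # · · · ·
    · · · · # # # · · · · ·
    · · · · # # # · · · · ·
    · · · · # # · · · · · ·
    · · · · # · · · · · · ·
    · · · · · · · · · · · ·
    · · · · · · · · · · · ·
T1:
  2·area = 156  (B↔C swapped to make it positive)
  edge (9, 13)→(18, 0): d=(9,-13) top-left  bias=+0
  edge (18, 0)→(21, 13): d=(3,13) right/bottom  bias=-1
  edge (21, 13)→(9, 13): d=(-12,0) right/bottom  bias=-1
    (8,1)@(17, 3): e=[14,22,120] → #
    (9,1)@(19, 3): e=[40,-4,120] → ·
    (7,2)@(15, 5): e=[6,54,96] → #
    (9,2)@(19, 5): e=[58,2,96] → #
    (10,2)@(21, 5): e=[84,-24,96] → ·
    (7,3)@(15, 7): e=[24,60,72] → #
    (10,3)@(21, 7): e=[102,-18,72] → ·
    (6,4)@(13, 9): e=[16,92,48] → #
    (10,4)@(21, 9): e=[120,-12,48] → ·
    (5,5)@(11, 11): e=[8,124,24] → #
    (10,5)@(21, 11): e=[138,-6,24] → ·
    (0,6)@(1, 13): e=[-104,260,0] → ·  [on edge]
    (1,6)@(3, 13): e=[-78,234,0] → ·  [on edge]
    (2,6)@(5, 13): e=[-52,208,0] → ·  [on edge]
    (3,6)@(7, 13): e=[-26,182,0] → ·  [on edge]
    (4,6)@(9, 13): e=[0,156,0] → ·  [on edge]
    (5,6)@(11, 13): e=[26,130,0] → ·  [on edge]
    (6,6)@(13, 13): e=[52,104,0] → ·  [on edge]
    (7,6)@(15, 13): e=[78,78,0] → ·  [on edge]
    (8,6)@(17, 13): e=[104,52,0] → ·  [on edge]
    (9,6)@(19, 13): e=[130,26,0] → ·  [on edge]
    (10,6)@(21, 13): e=[156,0,0] → ·  [on edge]
    (11,6)@(23, 13): e=[182,-26,0] → ·  [on edge]
  covered (16 px):
    · · · · · · · · · · · ·
    · · · · · · · · # · · ·
    · · · · · · · # # # · ·
    · · · · · · · # # # · ·
    · · · · · · # # # # · ·
    · · · · · # # # # # · ·
    · · · · · · · · · · · ·
    · · · · · · · · · · · ·

Z-buffer (winner per pixel, '.' = empty):
  . . . 0 0 0 0 0 0 . . .
  . . . 0 0 0 0 0 1 . . .
  . . . . 0 0 0 1 1 1 . .
  . . . . 0 0 0 1 1 1 . .
  . . . . 0 0 1 1 1 1 . .
  . . . . 0 1 1 1 1 1 . .
  . . . . . . . . . . . .
  . . . . . . . . . . . .

Answer: 0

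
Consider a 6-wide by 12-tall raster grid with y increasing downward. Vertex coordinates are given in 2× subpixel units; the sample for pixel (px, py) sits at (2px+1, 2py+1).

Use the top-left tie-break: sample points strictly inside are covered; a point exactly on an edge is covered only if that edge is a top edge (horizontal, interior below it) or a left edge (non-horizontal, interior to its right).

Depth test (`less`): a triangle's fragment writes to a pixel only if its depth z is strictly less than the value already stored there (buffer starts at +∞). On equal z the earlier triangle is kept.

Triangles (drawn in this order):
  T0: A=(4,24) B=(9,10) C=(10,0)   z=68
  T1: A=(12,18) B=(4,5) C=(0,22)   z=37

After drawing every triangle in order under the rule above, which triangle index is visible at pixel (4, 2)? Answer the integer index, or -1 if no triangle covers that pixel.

T0:
  2·area = 36  (B↔C swapped to make it positive)
  edge (4, 24)→(10, 0): d=(6,-24) top-left  bias=+0
  edge (10, 0)→(9, 10): d=(-1,10) right/bottom  bias=-1
  edge (9, 10)→(4, 24): d=(-5,14) right/bottom  bias=-1
    (4,2)@(9, 5): e=[6,5,25] → X
    (5,2)@(11, 5): e=[54,-15,-3] → .
    (4,3)@(9, 7): e=[18,3,15] → X
    (5,3)@(11, 7): e=[66,-17,-13] → .
    (4,4)@(9, 9): e=[30,1,5] → X
    (5,4)@(11, 9): e=[78,-19,-23] → .
    (4,5)@(9, 11): e=[42,-1,-5] → .
    (3,6)@(7, 13): e=[6,17,13] → X
    (4,6)@(9, 13): e=[54,-3,-15] → .
    (3,7)@(7, 15): e=[18,15,3] → X
    (4,7)@(9, 15): e=[66,-5,-25] → .
    (3,8)@(7, 17): e=[30,13,-7] → .
  covered (6 px):
    . . . . . .
    . . . . . .
    . . . . X .
    . . . . X .
    . . . . X .
    . . . . . .
    . . . X . .
    . . . X . .
    . . . . . .
    . . . . . .
    . . X . . .
    . . . . . .
T1:
  2·area = 188  (B↔C swapped to make it positive)
  edge (12, 18)→(0, 22): d=(-12,4) right/bottom  bias=-1
  edge (0, 22)→(4, 5): d=(4,-17) top-left  bias=+0
  edge (4, 5)→(12, 18): d=(8,13) right/bottom  bias=-1
    (2,3)@(5, 7): e=[160,25,3] → X
    (3,3)@(7, 7): e=[152,59,-23] → .
    (2,4)@(5, 9): e=[136,33,19] → X
    (3,4)@(7, 9): e=[128,67,-7] → .
    (1,5)@(3, 11): e=[120,7,61] → X
    (3,5)@(7, 11): e=[104,75,9] → X
    (4,5)@(9, 11): e=[96,109,-17] → .
    (1,6)@(3, 13): e=[96,15,77] → X
    (4,6)@(9, 13): e=[72,117,-1] → .
    (1,7)@(3, 15): e=[72,23,93] → X
    (4,7)@(9, 15): e=[48,125,15] → X
    (5,7)@(11, 15): e=[40,159,-11] → .
    (4,9)@(9, 19): e=[0,141,47] → .  [on edge]
    (1,10)@(3, 21): e=[0,47,141] → .  [on edge]
  covered (22 px):
    . . . . . .
    . . . . . .
    . . . . . .
    . . X . . .
    . . X . . .
    . X X X . .
    . X X X . .
    . X X X X .
    . X X X X X
    X X X X . .
    X . . . . .
    . . . . . .

Z-buffer (winner per pixel, '.' = empty):
  . . . . . .
  . . . . . .
  . . . . 0 .
  . . 1 . 0 .
  . . 1 . 0 .
  . 1 1 1 . .
  . 1 1 1 . .
  . 1 1 1 1 .
  . 1 1 1 1 1
  1 1 1 1 . .
  1 . 0 . . .
  . . . . . .

Final: 0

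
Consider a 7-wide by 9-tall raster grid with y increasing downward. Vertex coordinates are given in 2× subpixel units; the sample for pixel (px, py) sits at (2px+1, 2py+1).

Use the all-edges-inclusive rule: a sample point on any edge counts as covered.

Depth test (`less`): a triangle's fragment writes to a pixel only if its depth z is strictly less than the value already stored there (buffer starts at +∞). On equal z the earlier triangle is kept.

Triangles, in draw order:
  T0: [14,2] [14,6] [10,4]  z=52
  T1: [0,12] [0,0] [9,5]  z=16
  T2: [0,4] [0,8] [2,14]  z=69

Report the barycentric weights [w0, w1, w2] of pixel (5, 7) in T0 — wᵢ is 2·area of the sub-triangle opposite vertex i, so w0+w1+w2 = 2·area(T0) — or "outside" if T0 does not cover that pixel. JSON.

T0:
  2·area = 16
  edge (14, 2)→(14, 6): d=(0,4) inclusive
  edge (14, 6)→(10, 4): d=(-4,-2) inclusive
  edge (10, 4)→(14, 2): d=(4,-2) inclusive
    (6,1)@(13, 3): e=[4,10,2] → X
    (6,2)@(13, 5): e=[4,2,10] → X
    (6,3)@(13, 7): e=[4,-6,18] → .
  covered (2 px):
    . . . . . . .
    . . . . . . X
    . . . . . . X
    . . . . . . .
    . . . . . . .
    . . . . . . .
    . . . . . . .
    . . . . . . .
    . . . . . . .
T1:
  2·area = 108
  edge (0, 12)→(0, 0): d=(0,-12) inclusive
  edge (0, 0)→(9, 5): d=(9,5) inclusive
  edge (9, 5)→(0, 12): d=(-9,7) inclusive
    (0,0)@(1, 1): e=[12,4,92] → X
    (1,0)@(3, 1): e=[36,-6,78] → .
    (0,1)@(1, 3): e=[12,22,74] → X
    (1,1)@(3, 3): e=[36,12,60] → X
    (2,1)@(5, 3): e=[60,2,46] → X
    (3,1)@(7, 3): e=[84,-8,32] → .
    (0,2)@(1, 5): e=[12,40,56] → X
    (3,2)@(7, 5): e=[84,10,14] → X
    (4,2)@(9, 5): e=[108,0,0] → X  [on edge]
    (5,2)@(11, 5): e=[132,-10,-14] → .
    (0,3)@(1, 7): e=[12,58,38] → X
    (3,3)@(7, 7): e=[84,28,-4] → .
  covered (15 px):
    X . . . . . .
    X X X . . . .
    X X X X X . .
    X X X . . . .
    X X . . . . .
    X . . . . . .
    . . . . . . .
    . . . . . . .
    . . . . . . .
T2:
  2·area = 8  (B↔C swapped to make it positive)
  edge (0, 4)→(2, 14): d=(2,10) inclusive
  edge (2, 14)→(0, 8): d=(-2,-6) inclusive
  edge (0, 8)→(0, 4): d=(0,-4) inclusive
    (0,4)@(1, 9): e=[0,4,4] → X  [on edge]
    (1,4)@(3, 9): e=[-20,16,12] → .
    (0,5)@(1, 11): e=[4,0,4] → X  [on edge]
    (1,5)@(3, 11): e=[-16,12,12] → .
    (0,6)@(1, 13): e=[8,-4,4] → .
    (1,8)@(3, 17): e=[-4,0,12] → .  [on edge]
  covered (2 px):
    . . . . . . .
    . . . . . . .
    . . . . . . .
    . . . . . . .
    X . . . . . .
    X . . . . . .
    . . . . . . .
    . . . . . . .
    . . . . . . .

Result: "outside"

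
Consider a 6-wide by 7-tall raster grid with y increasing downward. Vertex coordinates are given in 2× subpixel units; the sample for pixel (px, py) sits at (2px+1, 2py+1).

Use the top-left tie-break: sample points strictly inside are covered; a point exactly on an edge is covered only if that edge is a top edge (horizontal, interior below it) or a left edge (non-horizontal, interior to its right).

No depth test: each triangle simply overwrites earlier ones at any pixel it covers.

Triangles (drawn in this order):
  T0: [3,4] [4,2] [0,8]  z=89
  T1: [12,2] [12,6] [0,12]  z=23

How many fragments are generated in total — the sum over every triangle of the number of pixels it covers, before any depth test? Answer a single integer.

T0:
  2·area = 2  (B↔C swapped to make it positive)
  edge (3, 4)→(0, 8): d=(-3,4) right/bottom  bias=-1
  edge (0, 8)→(4, 2): d=(4,-6) top-left  bias=+0
  edge (4, 2)→(3, 4): d=(-1,2) right/bottom  bias=-1
  covered (0 px):
    · · · · · ·
    · · · · · ·
    · · · · · ·
    · · · · · ·
    · · · · · ·
    · · · · · ·
    · · · · · ·
T1:
  2·area = 48
  edge (12, 2)→(12, 6): d=(0,4) right/bottom  bias=-1
  edge (12, 6)→(0, 12): d=(-12,6) right/bottom  bias=-1
  edge (0, 12)→(12, 2): d=(12,-10) top-left  bias=+0
    (5,1)@(11, 3): e=[4,42,2] → #
    (4,2)@(9, 5): e=[12,30,6] → #
    (3,3)@(7, 7): e=[20,18,10] → #
    (5,3)@(11, 7): e=[4,-6,50] → ·
    (2,4)@(5, 9): e=[28,6,14] → #
    (3,4)@(7, 9): e=[20,-6,34] → ·
    (4,4)@(9, 9): e=[12,-18,54] → ·
    (2,5)@(5, 11): e=[28,-18,38] → ·
  covered (6 px):
    · · · · · ·
    · · · · · #
    · · · · # #
    · · · # # ·
    · · # · · ·
    · · · · · ·
    · · · · · ·

Answer: 6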